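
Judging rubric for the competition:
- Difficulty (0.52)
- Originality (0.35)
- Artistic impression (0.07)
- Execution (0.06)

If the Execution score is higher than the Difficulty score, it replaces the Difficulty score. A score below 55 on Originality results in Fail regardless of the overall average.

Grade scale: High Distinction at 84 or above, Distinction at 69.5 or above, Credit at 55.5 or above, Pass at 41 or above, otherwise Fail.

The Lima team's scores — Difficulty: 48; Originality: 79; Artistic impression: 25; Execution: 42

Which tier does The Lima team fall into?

Execution (42) ≤ Difficulty (48), so Difficulty stays at 48.
Originality score 79 ≥ 55: minimum met.
Weighted total:
  Difficulty 48 × 0.52 = 24.96
  Originality 79 × 0.35 = 27.65
  Artistic impression 25 × 0.07 = 1.75
  Execution 42 × 0.06 = 2.52
Sum = 56.88
56.88 is ≥ 55.5 and < 69.5 → Credit

Credit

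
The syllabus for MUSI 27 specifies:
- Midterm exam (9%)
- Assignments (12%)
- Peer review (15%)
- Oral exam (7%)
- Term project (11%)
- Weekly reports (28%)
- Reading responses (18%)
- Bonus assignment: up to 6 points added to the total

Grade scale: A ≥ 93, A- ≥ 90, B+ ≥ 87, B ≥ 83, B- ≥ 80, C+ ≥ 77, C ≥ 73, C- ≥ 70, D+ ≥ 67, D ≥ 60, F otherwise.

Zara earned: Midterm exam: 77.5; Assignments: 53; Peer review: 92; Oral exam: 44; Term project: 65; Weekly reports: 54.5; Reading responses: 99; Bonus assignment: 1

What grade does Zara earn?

C-

Weighted total:
  Midterm exam 77.5 × 0.09 = 6.975
  Assignments 53 × 0.12 = 6.36
  Peer review 92 × 0.15 = 13.8
  Oral exam 44 × 0.07 = 3.08
  Term project 65 × 0.11 = 7.15
  Weekly reports 54.5 × 0.28 = 15.26
  Reading responses 99 × 0.18 = 17.82
Sum = 70.445
Bonus assignment: 70.445 + 1 = 71.445
71.445 is ≥ 70 and < 73 → C-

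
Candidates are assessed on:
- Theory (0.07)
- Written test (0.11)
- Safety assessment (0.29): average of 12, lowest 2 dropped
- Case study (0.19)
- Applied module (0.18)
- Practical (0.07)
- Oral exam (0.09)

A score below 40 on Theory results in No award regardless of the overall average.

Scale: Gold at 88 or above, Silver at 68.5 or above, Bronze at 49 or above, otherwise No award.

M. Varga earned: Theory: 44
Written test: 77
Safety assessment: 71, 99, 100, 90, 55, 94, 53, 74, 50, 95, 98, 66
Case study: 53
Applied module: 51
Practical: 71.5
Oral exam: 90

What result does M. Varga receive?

Bronze

Safety assessment: drop 50, 53 → average of remaining 10 = 842/10 = 84.2
Theory score 44 ≥ 40: minimum met.
Weighted total:
  Theory 44 × 0.07 = 3.08
  Written test 77 × 0.11 = 8.47
  Safety assessment 84.2 × 0.29 = 24.418
  Case study 53 × 0.19 = 10.07
  Applied module 51 × 0.18 = 9.18
  Practical 71.5 × 0.07 = 5.005
  Oral exam 90 × 0.09 = 8.1
Sum = 68.323
68.323 is ≥ 49 and < 68.5 → Bronze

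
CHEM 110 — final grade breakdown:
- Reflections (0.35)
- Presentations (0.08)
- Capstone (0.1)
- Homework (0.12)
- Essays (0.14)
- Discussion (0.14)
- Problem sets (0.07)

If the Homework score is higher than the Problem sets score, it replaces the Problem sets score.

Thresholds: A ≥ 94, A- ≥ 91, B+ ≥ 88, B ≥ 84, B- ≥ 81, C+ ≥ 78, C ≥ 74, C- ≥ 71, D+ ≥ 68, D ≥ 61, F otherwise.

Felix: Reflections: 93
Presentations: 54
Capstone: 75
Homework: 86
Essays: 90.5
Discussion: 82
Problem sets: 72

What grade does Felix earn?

B

Homework (86) > Problem sets (72), so Problem sets counts as 86.
Weighted total:
  Reflections 93 × 0.35 = 32.55
  Presentations 54 × 0.08 = 4.32
  Capstone 75 × 0.1 = 7.5
  Homework 86 × 0.12 = 10.32
  Essays 90.5 × 0.14 = 12.67
  Discussion 82 × 0.14 = 11.48
  Problem sets 86 × 0.07 = 6.02
Sum = 84.86
84.86 is ≥ 84 and < 88 → B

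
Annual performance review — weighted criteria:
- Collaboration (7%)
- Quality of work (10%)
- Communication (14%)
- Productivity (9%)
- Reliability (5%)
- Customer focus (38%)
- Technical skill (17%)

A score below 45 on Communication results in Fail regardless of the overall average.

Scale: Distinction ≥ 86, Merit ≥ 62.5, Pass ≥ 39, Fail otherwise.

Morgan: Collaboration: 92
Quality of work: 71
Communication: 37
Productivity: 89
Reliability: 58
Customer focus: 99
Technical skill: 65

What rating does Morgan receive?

Fail

Communication score 37 < 45: minimum not met.
Weighted total:
  Collaboration 92 × 0.07 = 6.44
  Quality of work 71 × 0.1 = 7.1
  Communication 37 × 0.14 = 5.18
  Productivity 89 × 0.09 = 8.01
  Reliability 58 × 0.05 = 2.9
  Customer focus 99 × 0.38 = 37.62
  Technical skill 65 × 0.17 = 11.05
Sum = 78.3
Because the Communication minimum was not met, the result is Fail.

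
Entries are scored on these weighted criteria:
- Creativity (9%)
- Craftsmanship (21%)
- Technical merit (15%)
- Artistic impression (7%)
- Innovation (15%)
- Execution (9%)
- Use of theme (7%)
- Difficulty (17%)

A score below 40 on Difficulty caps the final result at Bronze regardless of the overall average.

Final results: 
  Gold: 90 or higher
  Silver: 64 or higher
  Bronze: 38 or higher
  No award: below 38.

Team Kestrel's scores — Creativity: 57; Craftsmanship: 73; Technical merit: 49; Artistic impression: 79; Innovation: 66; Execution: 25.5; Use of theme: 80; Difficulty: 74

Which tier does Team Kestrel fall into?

Difficulty score 74 ≥ 40: minimum met.
Weighted total:
  Creativity 57 × 0.09 = 5.13
  Craftsmanship 73 × 0.21 = 15.33
  Technical merit 49 × 0.15 = 7.35
  Artistic impression 79 × 0.07 = 5.53
  Innovation 66 × 0.15 = 9.9
  Execution 25.5 × 0.09 = 2.295
  Use of theme 80 × 0.07 = 5.6
  Difficulty 74 × 0.17 = 12.58
Sum = 63.715
63.715 is ≥ 38 and < 64 → Bronze

Bronze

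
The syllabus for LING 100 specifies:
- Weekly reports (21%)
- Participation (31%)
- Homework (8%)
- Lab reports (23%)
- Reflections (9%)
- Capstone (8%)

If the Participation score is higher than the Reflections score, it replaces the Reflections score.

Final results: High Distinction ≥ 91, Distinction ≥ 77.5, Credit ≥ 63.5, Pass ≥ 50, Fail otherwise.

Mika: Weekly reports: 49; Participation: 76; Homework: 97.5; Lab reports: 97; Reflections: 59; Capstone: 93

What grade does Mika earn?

Distinction

Participation (76) > Reflections (59), so Reflections counts as 76.
Weighted total:
  Weekly reports 49 × 0.21 = 10.29
  Participation 76 × 0.31 = 23.56
  Homework 97.5 × 0.08 = 7.8
  Lab reports 97 × 0.23 = 22.31
  Reflections 76 × 0.09 = 6.84
  Capstone 93 × 0.08 = 7.44
Sum = 78.24
78.24 is ≥ 77.5 and < 91 → Distinction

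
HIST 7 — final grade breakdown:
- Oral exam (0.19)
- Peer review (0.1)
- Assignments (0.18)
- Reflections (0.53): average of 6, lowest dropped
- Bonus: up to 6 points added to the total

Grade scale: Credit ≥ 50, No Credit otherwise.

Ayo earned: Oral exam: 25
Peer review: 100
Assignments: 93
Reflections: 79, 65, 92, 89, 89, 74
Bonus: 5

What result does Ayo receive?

Reflections: drop 65 → average of remaining 5 = 423/5 = 84.6
Weighted total:
  Oral exam 25 × 0.19 = 4.75
  Peer review 100 × 0.1 = 10
  Assignments 93 × 0.18 = 16.74
  Reflections 84.6 × 0.53 = 44.838
Sum = 76.328
Bonus: 76.328 + 5 = 81.328
81.328 ≥ 50 → Credit

Credit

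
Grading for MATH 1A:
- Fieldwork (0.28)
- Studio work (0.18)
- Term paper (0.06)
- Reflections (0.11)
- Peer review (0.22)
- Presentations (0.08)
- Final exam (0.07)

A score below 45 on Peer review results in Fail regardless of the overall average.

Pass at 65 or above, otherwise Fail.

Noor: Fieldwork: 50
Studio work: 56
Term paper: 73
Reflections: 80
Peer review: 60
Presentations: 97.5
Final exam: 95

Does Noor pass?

Peer review score 60 ≥ 45: minimum met.
Weighted total:
  Fieldwork 50 × 0.28 = 14
  Studio work 56 × 0.18 = 10.08
  Term paper 73 × 0.06 = 4.38
  Reflections 80 × 0.11 = 8.8
  Peer review 60 × 0.22 = 13.2
  Presentations 97.5 × 0.08 = 7.8
  Final exam 95 × 0.07 = 6.65
Sum = 64.91
64.91 < 65 → Fail

Fail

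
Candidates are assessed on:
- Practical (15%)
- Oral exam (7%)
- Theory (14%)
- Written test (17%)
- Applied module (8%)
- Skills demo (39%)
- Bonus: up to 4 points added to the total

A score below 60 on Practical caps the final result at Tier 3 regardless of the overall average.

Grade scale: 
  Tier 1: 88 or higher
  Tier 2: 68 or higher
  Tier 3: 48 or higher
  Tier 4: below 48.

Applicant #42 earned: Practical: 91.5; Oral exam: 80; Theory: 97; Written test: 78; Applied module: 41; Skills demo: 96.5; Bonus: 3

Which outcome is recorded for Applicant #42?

Tier 1

Practical score 91.5 ≥ 60: minimum met.
Weighted total:
  Practical 91.5 × 0.15 = 13.725
  Oral exam 80 × 0.07 = 5.6
  Theory 97 × 0.14 = 13.58
  Written test 78 × 0.17 = 13.26
  Applied module 41 × 0.08 = 3.28
  Skills demo 96.5 × 0.39 = 37.635
Sum = 87.08
Bonus: 87.08 + 3 = 90.08
90.08 ≥ 88 → Tier 1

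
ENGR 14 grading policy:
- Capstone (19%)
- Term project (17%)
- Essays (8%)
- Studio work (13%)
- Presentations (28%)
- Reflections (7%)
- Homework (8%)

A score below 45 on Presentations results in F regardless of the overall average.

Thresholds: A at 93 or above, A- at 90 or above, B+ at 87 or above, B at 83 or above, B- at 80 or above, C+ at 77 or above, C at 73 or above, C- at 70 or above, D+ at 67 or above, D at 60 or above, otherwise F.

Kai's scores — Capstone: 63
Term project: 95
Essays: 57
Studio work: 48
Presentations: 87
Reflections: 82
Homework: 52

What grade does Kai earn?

C

Presentations score 87 ≥ 45: minimum met.
Weighted total:
  Capstone 63 × 0.19 = 11.97
  Term project 95 × 0.17 = 16.15
  Essays 57 × 0.08 = 4.56
  Studio work 48 × 0.13 = 6.24
  Presentations 87 × 0.28 = 24.36
  Reflections 82 × 0.07 = 5.74
  Homework 52 × 0.08 = 4.16
Sum = 73.18
73.18 is ≥ 73 and < 77 → C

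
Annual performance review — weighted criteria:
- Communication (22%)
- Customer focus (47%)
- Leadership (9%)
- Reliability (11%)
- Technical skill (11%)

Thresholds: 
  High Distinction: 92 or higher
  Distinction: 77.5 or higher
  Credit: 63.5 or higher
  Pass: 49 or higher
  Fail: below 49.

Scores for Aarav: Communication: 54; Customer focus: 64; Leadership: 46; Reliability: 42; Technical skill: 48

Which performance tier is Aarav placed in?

Weighted total:
  Communication 54 × 0.22 = 11.88
  Customer focus 64 × 0.47 = 30.08
  Leadership 46 × 0.09 = 4.14
  Reliability 42 × 0.11 = 4.62
  Technical skill 48 × 0.11 = 5.28
Sum = 56
56 is ≥ 49 and < 63.5 → Pass

Pass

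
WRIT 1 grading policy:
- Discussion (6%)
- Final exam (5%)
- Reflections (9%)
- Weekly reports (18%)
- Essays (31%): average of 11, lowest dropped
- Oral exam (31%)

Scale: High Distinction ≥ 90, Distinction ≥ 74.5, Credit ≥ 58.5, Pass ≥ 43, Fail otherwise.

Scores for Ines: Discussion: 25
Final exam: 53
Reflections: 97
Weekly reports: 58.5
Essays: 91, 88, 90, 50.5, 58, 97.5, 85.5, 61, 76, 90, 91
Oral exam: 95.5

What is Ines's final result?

Essays: drop 50.5 → average of remaining 10 = 828/10 = 82.8
Weighted total:
  Discussion 25 × 0.06 = 1.5
  Final exam 53 × 0.05 = 2.65
  Reflections 97 × 0.09 = 8.73
  Weekly reports 58.5 × 0.18 = 10.53
  Essays 82.8 × 0.31 = 25.668
  Oral exam 95.5 × 0.31 = 29.605
Sum = 78.683
78.683 is ≥ 74.5 and < 90 → Distinction

Distinction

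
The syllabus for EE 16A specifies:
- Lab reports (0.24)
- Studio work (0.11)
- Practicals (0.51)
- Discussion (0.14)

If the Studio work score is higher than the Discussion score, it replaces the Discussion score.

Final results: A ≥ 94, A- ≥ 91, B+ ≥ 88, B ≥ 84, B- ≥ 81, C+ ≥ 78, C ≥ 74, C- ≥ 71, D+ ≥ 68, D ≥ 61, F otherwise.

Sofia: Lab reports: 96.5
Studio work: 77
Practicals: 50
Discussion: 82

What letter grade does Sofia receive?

D+

Studio work (77) ≤ Discussion (82), so Discussion stays at 82.
Weighted total:
  Lab reports 96.5 × 0.24 = 23.16
  Studio work 77 × 0.11 = 8.47
  Practicals 50 × 0.51 = 25.5
  Discussion 82 × 0.14 = 11.48
Sum = 68.61
68.61 is ≥ 68 and < 71 → D+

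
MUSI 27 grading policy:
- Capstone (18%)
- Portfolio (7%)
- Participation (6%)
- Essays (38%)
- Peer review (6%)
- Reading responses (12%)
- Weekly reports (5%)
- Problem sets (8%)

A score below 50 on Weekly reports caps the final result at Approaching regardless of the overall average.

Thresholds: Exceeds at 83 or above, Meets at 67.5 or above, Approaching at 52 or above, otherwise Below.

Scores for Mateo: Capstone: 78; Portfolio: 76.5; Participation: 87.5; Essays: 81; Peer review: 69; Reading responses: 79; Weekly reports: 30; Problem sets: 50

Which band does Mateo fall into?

Weekly reports score 30 < 50: minimum not met.
Weighted total:
  Capstone 78 × 0.18 = 14.04
  Portfolio 76.5 × 0.07 = 5.355
  Participation 87.5 × 0.06 = 5.25
  Essays 81 × 0.38 = 30.78
  Peer review 69 × 0.06 = 4.14
  Reading responses 79 × 0.12 = 9.48
  Weekly reports 30 × 0.05 = 1.5
  Problem sets 50 × 0.08 = 4
Sum = 74.545
74.545 would be Meets; cap at Approaching applies → Approaching.

Approaching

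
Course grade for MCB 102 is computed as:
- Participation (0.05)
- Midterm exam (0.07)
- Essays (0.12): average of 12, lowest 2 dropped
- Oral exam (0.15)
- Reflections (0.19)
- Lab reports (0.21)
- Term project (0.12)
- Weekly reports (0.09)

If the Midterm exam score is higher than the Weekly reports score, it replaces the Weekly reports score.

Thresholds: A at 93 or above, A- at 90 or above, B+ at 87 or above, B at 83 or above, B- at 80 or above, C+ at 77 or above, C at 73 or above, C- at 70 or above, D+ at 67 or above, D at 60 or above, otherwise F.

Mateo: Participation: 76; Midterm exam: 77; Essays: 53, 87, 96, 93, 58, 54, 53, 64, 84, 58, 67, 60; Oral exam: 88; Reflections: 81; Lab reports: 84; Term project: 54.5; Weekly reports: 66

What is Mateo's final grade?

C+

Essays: drop 53, 53 → average of remaining 10 = 721/10 = 72.1
Midterm exam (77) > Weekly reports (66), so Weekly reports counts as 77.
Weighted total:
  Participation 76 × 0.05 = 3.8
  Midterm exam 77 × 0.07 = 5.39
  Essays 72.1 × 0.12 = 8.652
  Oral exam 88 × 0.15 = 13.2
  Reflections 81 × 0.19 = 15.39
  Lab reports 84 × 0.21 = 17.64
  Term project 54.5 × 0.12 = 6.54
  Weekly reports 77 × 0.09 = 6.93
Sum = 77.542
77.542 is ≥ 77 and < 80 → C+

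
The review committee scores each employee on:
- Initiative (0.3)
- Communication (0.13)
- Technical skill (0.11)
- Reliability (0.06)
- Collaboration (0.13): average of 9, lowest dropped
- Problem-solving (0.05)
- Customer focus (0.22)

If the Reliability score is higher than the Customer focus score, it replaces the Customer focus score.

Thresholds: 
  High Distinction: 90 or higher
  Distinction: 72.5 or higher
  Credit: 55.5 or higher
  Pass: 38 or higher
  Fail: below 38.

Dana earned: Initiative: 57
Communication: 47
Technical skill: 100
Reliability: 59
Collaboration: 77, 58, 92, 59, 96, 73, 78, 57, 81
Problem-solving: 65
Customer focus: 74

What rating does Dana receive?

Collaboration: drop 57 → average of remaining 8 = 614/8 = 76.75
Reliability (59) ≤ Customer focus (74), so Customer focus stays at 74.
Weighted total:
  Initiative 57 × 0.3 = 17.1
  Communication 47 × 0.13 = 6.11
  Technical skill 100 × 0.11 = 11
  Reliability 59 × 0.06 = 3.54
  Collaboration 76.75 × 0.13 = 9.9775
  Problem-solving 65 × 0.05 = 3.25
  Customer focus 74 × 0.22 = 16.28
Sum = 67.2575
67.2575 is ≥ 55.5 and < 72.5 → Credit

Credit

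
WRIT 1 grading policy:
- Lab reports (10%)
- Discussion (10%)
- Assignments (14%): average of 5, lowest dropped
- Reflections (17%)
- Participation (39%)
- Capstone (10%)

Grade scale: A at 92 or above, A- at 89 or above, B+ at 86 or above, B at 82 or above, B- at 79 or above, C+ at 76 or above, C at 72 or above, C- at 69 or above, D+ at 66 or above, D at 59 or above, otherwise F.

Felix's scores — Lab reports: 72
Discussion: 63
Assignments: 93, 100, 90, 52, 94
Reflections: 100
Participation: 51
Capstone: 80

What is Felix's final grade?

Assignments: drop 52 → average of remaining 4 = 377/4 = 94.25
Weighted total:
  Lab reports 72 × 0.1 = 7.2
  Discussion 63 × 0.1 = 6.3
  Assignments 94.25 × 0.14 = 13.195
  Reflections 100 × 0.17 = 17
  Participation 51 × 0.39 = 19.89
  Capstone 80 × 0.1 = 8
Sum = 71.585
71.585 is ≥ 69 and < 72 → C-

C-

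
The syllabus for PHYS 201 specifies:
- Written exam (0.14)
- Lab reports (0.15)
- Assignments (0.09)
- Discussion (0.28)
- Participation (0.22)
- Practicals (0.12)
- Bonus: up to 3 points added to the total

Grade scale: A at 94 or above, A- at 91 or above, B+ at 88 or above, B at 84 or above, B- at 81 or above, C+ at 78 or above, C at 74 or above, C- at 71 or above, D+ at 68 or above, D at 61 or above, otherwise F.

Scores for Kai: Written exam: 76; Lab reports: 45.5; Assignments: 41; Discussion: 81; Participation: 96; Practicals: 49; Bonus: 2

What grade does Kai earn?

C-

Weighted total:
  Written exam 76 × 0.14 = 10.64
  Lab reports 45.5 × 0.15 = 6.825
  Assignments 41 × 0.09 = 3.69
  Discussion 81 × 0.28 = 22.68
  Participation 96 × 0.22 = 21.12
  Practicals 49 × 0.12 = 5.88
Sum = 70.835
Bonus: 70.835 + 2 = 72.835
72.835 is ≥ 71 and < 74 → C-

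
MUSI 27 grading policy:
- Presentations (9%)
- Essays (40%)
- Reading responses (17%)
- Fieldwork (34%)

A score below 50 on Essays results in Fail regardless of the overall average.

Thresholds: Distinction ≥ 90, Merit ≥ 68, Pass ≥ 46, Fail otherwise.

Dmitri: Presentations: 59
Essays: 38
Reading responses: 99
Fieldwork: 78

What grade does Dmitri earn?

Essays score 38 < 50: minimum not met.
Weighted total:
  Presentations 59 × 0.09 = 5.31
  Essays 38 × 0.4 = 15.2
  Reading responses 99 × 0.17 = 16.83
  Fieldwork 78 × 0.34 = 26.52
Sum = 63.86
Because the Essays minimum was not met, the result is Fail.

Fail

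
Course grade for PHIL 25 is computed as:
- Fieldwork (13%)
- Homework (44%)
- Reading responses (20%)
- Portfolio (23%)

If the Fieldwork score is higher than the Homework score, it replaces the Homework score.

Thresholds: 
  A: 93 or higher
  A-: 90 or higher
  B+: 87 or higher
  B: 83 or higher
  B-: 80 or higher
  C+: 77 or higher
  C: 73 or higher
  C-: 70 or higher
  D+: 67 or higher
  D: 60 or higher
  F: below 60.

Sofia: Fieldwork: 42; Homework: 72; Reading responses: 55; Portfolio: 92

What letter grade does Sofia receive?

Fieldwork (42) ≤ Homework (72), so Homework stays at 72.
Weighted total:
  Fieldwork 42 × 0.13 = 5.46
  Homework 72 × 0.44 = 31.68
  Reading responses 55 × 0.2 = 11
  Portfolio 92 × 0.23 = 21.16
Sum = 69.3
69.3 is ≥ 67 and < 70 → D+

D+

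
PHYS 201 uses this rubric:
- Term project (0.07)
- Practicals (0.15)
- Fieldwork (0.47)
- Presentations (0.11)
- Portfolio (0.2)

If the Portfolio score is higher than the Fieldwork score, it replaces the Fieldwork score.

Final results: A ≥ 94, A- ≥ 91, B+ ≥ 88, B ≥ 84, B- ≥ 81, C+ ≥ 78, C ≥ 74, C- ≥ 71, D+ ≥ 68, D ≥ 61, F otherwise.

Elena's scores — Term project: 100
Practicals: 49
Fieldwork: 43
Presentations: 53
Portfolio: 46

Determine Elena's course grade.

Portfolio (46) > Fieldwork (43), so Fieldwork counts as 46.
Weighted total:
  Term project 100 × 0.07 = 7
  Practicals 49 × 0.15 = 7.35
  Fieldwork 46 × 0.47 = 21.62
  Presentations 53 × 0.11 = 5.83
  Portfolio 46 × 0.2 = 9.2
Sum = 51
51 < 61 → F

F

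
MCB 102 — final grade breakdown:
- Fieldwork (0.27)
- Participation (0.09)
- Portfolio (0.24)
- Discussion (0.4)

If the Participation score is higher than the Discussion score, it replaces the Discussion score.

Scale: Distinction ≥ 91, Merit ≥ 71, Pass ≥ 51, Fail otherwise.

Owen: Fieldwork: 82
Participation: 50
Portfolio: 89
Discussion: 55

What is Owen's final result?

Participation (50) ≤ Discussion (55), so Discussion stays at 55.
Weighted total:
  Fieldwork 82 × 0.27 = 22.14
  Participation 50 × 0.09 = 4.5
  Portfolio 89 × 0.24 = 21.36
  Discussion 55 × 0.4 = 22
Sum = 70
70 is ≥ 51 and < 71 → Pass

Pass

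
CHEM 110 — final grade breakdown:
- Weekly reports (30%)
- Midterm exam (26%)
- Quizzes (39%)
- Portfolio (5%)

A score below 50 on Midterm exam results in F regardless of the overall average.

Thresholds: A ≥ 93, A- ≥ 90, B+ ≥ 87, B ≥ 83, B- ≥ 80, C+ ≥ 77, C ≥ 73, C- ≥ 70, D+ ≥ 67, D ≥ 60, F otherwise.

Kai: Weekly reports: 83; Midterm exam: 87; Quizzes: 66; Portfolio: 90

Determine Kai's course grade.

Midterm exam score 87 ≥ 50: minimum met.
Weighted total:
  Weekly reports 83 × 0.3 = 24.9
  Midterm exam 87 × 0.26 = 22.62
  Quizzes 66 × 0.39 = 25.74
  Portfolio 90 × 0.05 = 4.5
Sum = 77.76
77.76 is ≥ 77 and < 80 → C+

C+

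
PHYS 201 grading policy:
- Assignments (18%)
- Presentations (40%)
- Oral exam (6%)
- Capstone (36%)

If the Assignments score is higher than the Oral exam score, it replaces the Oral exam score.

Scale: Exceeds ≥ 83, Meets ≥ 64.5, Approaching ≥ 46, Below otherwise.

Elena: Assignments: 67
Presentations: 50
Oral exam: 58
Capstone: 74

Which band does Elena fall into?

Assignments (67) > Oral exam (58), so Oral exam counts as 67.
Weighted total:
  Assignments 67 × 0.18 = 12.06
  Presentations 50 × 0.4 = 20
  Oral exam 67 × 0.06 = 4.02
  Capstone 74 × 0.36 = 26.64
Sum = 62.72
62.72 is ≥ 46 and < 64.5 → Approaching

Approaching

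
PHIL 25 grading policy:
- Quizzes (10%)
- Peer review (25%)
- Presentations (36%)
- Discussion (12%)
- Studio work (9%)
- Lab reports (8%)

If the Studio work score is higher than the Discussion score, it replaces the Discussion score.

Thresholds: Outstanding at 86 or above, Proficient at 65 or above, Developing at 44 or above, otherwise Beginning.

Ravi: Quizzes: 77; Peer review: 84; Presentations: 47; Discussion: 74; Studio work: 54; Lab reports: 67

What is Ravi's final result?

Developing

Studio work (54) ≤ Discussion (74), so Discussion stays at 74.
Weighted total:
  Quizzes 77 × 0.1 = 7.7
  Peer review 84 × 0.25 = 21
  Presentations 47 × 0.36 = 16.92
  Discussion 74 × 0.12 = 8.88
  Studio work 54 × 0.09 = 4.86
  Lab reports 67 × 0.08 = 5.36
Sum = 64.72
64.72 is ≥ 44 and < 65 → Developing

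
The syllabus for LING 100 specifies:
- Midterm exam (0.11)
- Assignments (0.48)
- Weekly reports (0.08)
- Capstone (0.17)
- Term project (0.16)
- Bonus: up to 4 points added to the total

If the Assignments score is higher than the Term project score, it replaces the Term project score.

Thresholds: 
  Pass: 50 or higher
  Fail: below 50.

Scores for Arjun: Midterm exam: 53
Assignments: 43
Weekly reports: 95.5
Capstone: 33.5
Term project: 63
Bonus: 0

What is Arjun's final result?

Fail

Assignments (43) ≤ Term project (63), so Term project stays at 63.
Weighted total:
  Midterm exam 53 × 0.11 = 5.83
  Assignments 43 × 0.48 = 20.64
  Weekly reports 95.5 × 0.08 = 7.64
  Capstone 33.5 × 0.17 = 5.695
  Term project 63 × 0.16 = 10.08
Sum = 49.885
Bonus: 49.885 + 0 = 49.885
49.885 < 50 → Fail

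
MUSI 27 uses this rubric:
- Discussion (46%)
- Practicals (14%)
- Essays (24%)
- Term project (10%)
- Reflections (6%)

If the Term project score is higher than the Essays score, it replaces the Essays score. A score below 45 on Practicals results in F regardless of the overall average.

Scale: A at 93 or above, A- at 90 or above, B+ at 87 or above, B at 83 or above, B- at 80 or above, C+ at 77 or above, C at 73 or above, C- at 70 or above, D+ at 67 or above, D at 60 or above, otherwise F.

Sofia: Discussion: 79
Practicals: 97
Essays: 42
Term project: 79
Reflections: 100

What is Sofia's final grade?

Term project (79) > Essays (42), so Essays counts as 79.
Practicals score 97 ≥ 45: minimum met.
Weighted total:
  Discussion 79 × 0.46 = 36.34
  Practicals 97 × 0.14 = 13.58
  Essays 79 × 0.24 = 18.96
  Term project 79 × 0.1 = 7.9
  Reflections 100 × 0.06 = 6
Sum = 82.78
82.78 is ≥ 80 and < 83 → B-

B-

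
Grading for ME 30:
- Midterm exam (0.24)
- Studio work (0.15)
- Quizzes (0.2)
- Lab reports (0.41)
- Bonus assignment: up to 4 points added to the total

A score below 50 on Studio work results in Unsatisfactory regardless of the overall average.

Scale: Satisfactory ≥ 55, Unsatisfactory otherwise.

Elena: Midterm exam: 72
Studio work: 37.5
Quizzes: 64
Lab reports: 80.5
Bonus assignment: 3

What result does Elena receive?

Studio work score 37.5 < 50: minimum not met.
Weighted total:
  Midterm exam 72 × 0.24 = 17.28
  Studio work 37.5 × 0.15 = 5.625
  Quizzes 64 × 0.2 = 12.8
  Lab reports 80.5 × 0.41 = 33.005
Sum = 68.71
Bonus assignment: 68.71 + 3 = 71.71
Because the Studio work minimum was not met, the result is Unsatisfactory.

Unsatisfactory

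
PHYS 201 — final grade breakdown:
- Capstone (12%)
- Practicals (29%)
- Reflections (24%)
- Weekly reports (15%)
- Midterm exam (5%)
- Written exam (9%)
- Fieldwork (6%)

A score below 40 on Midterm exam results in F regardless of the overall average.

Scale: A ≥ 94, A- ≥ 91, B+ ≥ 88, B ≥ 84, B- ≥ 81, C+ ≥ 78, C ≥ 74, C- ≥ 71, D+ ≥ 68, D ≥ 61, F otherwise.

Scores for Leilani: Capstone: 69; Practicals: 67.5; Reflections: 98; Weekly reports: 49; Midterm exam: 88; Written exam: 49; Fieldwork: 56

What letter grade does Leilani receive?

Midterm exam score 88 ≥ 40: minimum met.
Weighted total:
  Capstone 69 × 0.12 = 8.28
  Practicals 67.5 × 0.29 = 19.575
  Reflections 98 × 0.24 = 23.52
  Weekly reports 49 × 0.15 = 7.35
  Midterm exam 88 × 0.05 = 4.4
  Written exam 49 × 0.09 = 4.41
  Fieldwork 56 × 0.06 = 3.36
Sum = 70.895
70.895 is ≥ 68 and < 71 → D+

D+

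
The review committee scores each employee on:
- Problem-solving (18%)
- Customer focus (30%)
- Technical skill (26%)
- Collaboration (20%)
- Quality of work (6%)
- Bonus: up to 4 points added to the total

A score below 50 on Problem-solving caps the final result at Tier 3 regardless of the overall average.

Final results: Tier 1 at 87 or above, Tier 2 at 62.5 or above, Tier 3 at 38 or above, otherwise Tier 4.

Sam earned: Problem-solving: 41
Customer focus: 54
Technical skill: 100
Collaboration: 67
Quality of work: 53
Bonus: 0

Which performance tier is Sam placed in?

Problem-solving score 41 < 50: minimum not met.
Weighted total:
  Problem-solving 41 × 0.18 = 7.38
  Customer focus 54 × 0.3 = 16.2
  Technical skill 100 × 0.26 = 26
  Collaboration 67 × 0.2 = 13.4
  Quality of work 53 × 0.06 = 3.18
Sum = 66.16
Bonus: 66.16 + 0 = 66.16
66.16 would be Tier 2; cap at Tier 3 applies → Tier 3.

Tier 3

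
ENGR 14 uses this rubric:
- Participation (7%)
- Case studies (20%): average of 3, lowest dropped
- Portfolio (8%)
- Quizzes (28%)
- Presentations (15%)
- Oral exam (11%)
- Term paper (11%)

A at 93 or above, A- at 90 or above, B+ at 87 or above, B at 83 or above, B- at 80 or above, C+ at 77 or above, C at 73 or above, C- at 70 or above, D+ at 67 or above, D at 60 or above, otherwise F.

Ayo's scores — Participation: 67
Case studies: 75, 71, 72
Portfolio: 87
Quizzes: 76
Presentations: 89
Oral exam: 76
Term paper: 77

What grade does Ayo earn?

Case studies: drop 71 → average of remaining 2 = 147/2 = 73.5
Weighted total:
  Participation 67 × 0.07 = 4.69
  Case studies 73.5 × 0.2 = 14.7
  Portfolio 87 × 0.08 = 6.96
  Quizzes 76 × 0.28 = 21.28
  Presentations 89 × 0.15 = 13.35
  Oral exam 76 × 0.11 = 8.36
  Term paper 77 × 0.11 = 8.47
Sum = 77.81
77.81 is ≥ 77 and < 80 → C+

C+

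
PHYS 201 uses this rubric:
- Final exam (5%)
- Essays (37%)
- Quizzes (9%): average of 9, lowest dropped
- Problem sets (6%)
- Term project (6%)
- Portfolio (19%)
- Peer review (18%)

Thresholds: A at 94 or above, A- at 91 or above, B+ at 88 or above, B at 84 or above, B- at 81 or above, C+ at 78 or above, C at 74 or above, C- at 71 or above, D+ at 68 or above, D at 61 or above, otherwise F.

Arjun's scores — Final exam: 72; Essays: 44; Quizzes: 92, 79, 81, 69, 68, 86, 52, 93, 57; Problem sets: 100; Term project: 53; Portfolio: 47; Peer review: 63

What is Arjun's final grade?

F

Quizzes: drop 52 → average of remaining 8 = 625/8 = 78.125
Weighted total:
  Final exam 72 × 0.05 = 3.6
  Essays 44 × 0.37 = 16.28
  Quizzes 78.125 × 0.09 = 7.03125
  Problem sets 100 × 0.06 = 6
  Term project 53 × 0.06 = 3.18
  Portfolio 47 × 0.19 = 8.93
  Peer review 63 × 0.18 = 11.34
Sum = 56.36125
56.36125 < 61 → F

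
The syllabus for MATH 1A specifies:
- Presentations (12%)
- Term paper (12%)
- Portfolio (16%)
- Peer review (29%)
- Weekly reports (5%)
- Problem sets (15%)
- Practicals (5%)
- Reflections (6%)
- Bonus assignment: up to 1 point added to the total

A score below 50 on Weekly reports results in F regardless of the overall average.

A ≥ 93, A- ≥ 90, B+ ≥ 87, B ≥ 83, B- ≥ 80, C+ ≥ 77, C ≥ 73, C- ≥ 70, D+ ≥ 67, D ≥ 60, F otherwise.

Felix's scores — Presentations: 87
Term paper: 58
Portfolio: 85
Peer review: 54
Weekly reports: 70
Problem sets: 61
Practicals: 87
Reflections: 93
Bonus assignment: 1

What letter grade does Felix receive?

Weekly reports score 70 ≥ 50: minimum met.
Weighted total:
  Presentations 87 × 0.12 = 10.44
  Term paper 58 × 0.12 = 6.96
  Portfolio 85 × 0.16 = 13.6
  Peer review 54 × 0.29 = 15.66
  Weekly reports 70 × 0.05 = 3.5
  Problem sets 61 × 0.15 = 9.15
  Practicals 87 × 0.05 = 4.35
  Reflections 93 × 0.06 = 5.58
Sum = 69.24
Bonus assignment: 69.24 + 1 = 70.24
70.24 is ≥ 70 and < 73 → C-

C-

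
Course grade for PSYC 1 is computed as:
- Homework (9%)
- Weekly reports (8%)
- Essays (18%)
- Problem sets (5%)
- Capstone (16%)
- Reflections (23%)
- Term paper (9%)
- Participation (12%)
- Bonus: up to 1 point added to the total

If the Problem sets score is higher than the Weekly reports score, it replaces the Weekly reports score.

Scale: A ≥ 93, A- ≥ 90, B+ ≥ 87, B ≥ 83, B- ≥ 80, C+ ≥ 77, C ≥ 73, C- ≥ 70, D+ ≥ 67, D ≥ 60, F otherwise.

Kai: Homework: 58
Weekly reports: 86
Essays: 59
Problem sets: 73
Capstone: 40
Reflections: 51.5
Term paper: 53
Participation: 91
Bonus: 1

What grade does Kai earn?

Problem sets (73) ≤ Weekly reports (86), so Weekly reports stays at 86.
Weighted total:
  Homework 58 × 0.09 = 5.22
  Weekly reports 86 × 0.08 = 6.88
  Essays 59 × 0.18 = 10.62
  Problem sets 73 × 0.05 = 3.65
  Capstone 40 × 0.16 = 6.4
  Reflections 51.5 × 0.23 = 11.845
  Term paper 53 × 0.09 = 4.77
  Participation 91 × 0.12 = 10.92
Sum = 60.305
Bonus: 60.305 + 1 = 61.305
61.305 is ≥ 60 and < 67 → D

D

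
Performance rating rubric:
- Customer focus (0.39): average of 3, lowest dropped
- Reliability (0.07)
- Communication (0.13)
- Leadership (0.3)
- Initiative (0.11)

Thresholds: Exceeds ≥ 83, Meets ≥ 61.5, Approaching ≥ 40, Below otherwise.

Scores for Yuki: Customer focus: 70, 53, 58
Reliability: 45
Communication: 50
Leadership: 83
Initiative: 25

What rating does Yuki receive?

Meets

Customer focus: drop 53 → average of remaining 2 = 128/2 = 64
Weighted total:
  Customer focus 64 × 0.39 = 24.96
  Reliability 45 × 0.07 = 3.15
  Communication 50 × 0.13 = 6.5
  Leadership 83 × 0.3 = 24.9
  Initiative 25 × 0.11 = 2.75
Sum = 62.26
62.26 is ≥ 61.5 and < 83 → Meets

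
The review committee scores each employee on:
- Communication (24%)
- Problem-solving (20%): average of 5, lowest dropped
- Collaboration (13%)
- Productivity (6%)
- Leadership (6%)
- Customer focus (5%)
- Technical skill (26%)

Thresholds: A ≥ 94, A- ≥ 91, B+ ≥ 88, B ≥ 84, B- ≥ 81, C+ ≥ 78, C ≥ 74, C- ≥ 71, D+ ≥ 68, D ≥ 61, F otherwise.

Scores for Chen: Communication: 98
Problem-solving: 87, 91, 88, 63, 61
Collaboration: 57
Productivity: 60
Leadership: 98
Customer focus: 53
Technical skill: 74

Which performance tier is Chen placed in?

C+

Problem-solving: drop 61 → average of remaining 4 = 329/4 = 82.25
Weighted total:
  Communication 98 × 0.24 = 23.52
  Problem-solving 82.25 × 0.2 = 16.45
  Collaboration 57 × 0.13 = 7.41
  Productivity 60 × 0.06 = 3.6
  Leadership 98 × 0.06 = 5.88
  Customer focus 53 × 0.05 = 2.65
  Technical skill 74 × 0.26 = 19.24
Sum = 78.75
78.75 is ≥ 78 and < 81 → C+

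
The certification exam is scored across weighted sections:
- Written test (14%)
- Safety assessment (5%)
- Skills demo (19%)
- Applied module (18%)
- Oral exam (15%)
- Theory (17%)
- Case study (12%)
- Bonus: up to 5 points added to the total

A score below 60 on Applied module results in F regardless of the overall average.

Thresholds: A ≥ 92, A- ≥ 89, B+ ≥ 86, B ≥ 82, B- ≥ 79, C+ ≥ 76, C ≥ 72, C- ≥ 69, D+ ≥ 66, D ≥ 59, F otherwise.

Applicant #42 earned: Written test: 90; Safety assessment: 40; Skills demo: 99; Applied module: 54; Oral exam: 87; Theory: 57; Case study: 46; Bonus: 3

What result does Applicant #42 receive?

Applied module score 54 < 60: minimum not met.
Weighted total:
  Written test 90 × 0.14 = 12.6
  Safety assessment 40 × 0.05 = 2
  Skills demo 99 × 0.19 = 18.81
  Applied module 54 × 0.18 = 9.72
  Oral exam 87 × 0.15 = 13.05
  Theory 57 × 0.17 = 9.69
  Case study 46 × 0.12 = 5.52
Sum = 71.39
Bonus: 71.39 + 3 = 74.39
Because the Applied module minimum was not met, the result is F.

F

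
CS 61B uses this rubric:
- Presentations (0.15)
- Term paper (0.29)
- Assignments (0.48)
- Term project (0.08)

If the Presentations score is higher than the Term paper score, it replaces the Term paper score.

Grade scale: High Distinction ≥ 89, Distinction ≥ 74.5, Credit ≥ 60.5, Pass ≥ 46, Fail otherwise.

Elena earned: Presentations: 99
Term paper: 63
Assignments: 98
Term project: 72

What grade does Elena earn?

High Distinction

Presentations (99) > Term paper (63), so Term paper counts as 99.
Weighted total:
  Presentations 99 × 0.15 = 14.85
  Term paper 99 × 0.29 = 28.71
  Assignments 98 × 0.48 = 47.04
  Term project 72 × 0.08 = 5.76
Sum = 96.36
96.36 ≥ 89 → High Distinction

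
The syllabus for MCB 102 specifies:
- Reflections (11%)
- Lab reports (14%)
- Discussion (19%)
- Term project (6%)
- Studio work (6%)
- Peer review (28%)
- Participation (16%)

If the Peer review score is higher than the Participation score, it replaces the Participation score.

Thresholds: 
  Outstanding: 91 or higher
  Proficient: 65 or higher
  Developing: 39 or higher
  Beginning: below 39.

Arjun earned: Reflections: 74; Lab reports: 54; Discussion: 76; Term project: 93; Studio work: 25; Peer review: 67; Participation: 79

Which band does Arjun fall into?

Proficient

Peer review (67) ≤ Participation (79), so Participation stays at 79.
Weighted total:
  Reflections 74 × 0.11 = 8.14
  Lab reports 54 × 0.14 = 7.56
  Discussion 76 × 0.19 = 14.44
  Term project 93 × 0.06 = 5.58
  Studio work 25 × 0.06 = 1.5
  Peer review 67 × 0.28 = 18.76
  Participation 79 × 0.16 = 12.64
Sum = 68.62
68.62 is ≥ 65 and < 91 → Proficient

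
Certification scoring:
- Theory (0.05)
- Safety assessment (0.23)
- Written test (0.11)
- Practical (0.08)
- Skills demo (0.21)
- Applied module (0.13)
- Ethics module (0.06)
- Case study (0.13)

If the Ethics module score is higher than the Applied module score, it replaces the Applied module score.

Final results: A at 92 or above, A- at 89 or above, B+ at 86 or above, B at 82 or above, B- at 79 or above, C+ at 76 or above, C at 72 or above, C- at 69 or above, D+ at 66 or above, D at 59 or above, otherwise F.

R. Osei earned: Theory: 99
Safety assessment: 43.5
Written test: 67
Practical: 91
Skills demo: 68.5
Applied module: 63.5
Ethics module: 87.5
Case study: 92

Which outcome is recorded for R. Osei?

Ethics module (87.5) > Applied module (63.5), so Applied module counts as 87.5.
Weighted total:
  Theory 99 × 0.05 = 4.95
  Safety assessment 43.5 × 0.23 = 10.005
  Written test 67 × 0.11 = 7.37
  Practical 91 × 0.08 = 7.28
  Skills demo 68.5 × 0.21 = 14.385
  Applied module 87.5 × 0.13 = 11.375
  Ethics module 87.5 × 0.06 = 5.25
  Case study 92 × 0.13 = 11.96
Sum = 72.575
72.575 is ≥ 72 and < 76 → C

C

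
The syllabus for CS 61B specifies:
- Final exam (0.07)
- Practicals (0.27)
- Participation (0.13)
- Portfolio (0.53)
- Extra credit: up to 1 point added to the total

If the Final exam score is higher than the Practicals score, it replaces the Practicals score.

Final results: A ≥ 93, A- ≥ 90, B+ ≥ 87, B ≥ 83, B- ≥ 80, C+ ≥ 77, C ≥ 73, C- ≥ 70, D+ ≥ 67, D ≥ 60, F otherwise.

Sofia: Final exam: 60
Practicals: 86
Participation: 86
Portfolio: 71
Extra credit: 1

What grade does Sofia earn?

Final exam (60) ≤ Practicals (86), so Practicals stays at 86.
Weighted total:
  Final exam 60 × 0.07 = 4.2
  Practicals 86 × 0.27 = 23.22
  Participation 86 × 0.13 = 11.18
  Portfolio 71 × 0.53 = 37.63
Sum = 76.23
Extra credit: 76.23 + 1 = 77.23
77.23 is ≥ 77 and < 80 → C+

C+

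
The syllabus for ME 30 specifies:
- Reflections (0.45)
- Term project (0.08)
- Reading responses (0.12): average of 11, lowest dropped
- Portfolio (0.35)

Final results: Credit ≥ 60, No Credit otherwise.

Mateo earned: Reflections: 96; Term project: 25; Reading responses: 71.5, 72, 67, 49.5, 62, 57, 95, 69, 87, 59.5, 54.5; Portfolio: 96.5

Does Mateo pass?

Credit

Reading responses: drop 49.5 → average of remaining 10 = 694.5/10 = 69.45
Weighted total:
  Reflections 96 × 0.45 = 43.2
  Term project 25 × 0.08 = 2
  Reading responses 69.45 × 0.12 = 8.334
  Portfolio 96.5 × 0.35 = 33.775
Sum = 87.309
87.309 ≥ 60 → Credit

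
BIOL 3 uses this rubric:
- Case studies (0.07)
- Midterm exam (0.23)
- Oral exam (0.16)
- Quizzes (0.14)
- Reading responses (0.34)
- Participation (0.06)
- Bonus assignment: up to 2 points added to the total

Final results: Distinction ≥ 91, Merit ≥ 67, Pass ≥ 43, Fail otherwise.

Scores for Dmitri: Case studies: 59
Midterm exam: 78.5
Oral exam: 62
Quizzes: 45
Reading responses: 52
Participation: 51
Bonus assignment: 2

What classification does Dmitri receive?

Weighted total:
  Case studies 59 × 0.07 = 4.13
  Midterm exam 78.5 × 0.23 = 18.055
  Oral exam 62 × 0.16 = 9.92
  Quizzes 45 × 0.14 = 6.3
  Reading responses 52 × 0.34 = 17.68
  Participation 51 × 0.06 = 3.06
Sum = 59.145
Bonus assignment: 59.145 + 2 = 61.145
61.145 is ≥ 43 and < 67 → Pass

Pass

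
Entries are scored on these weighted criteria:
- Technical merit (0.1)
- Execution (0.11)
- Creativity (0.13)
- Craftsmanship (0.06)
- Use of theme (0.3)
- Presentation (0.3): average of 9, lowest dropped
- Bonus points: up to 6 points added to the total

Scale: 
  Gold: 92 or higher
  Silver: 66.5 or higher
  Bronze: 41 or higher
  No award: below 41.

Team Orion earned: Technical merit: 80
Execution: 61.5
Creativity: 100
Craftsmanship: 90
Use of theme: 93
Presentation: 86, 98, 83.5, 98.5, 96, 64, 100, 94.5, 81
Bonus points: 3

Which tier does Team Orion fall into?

Silver

Presentation: drop 64 → average of remaining 8 = 737.5/8 = 92.1875
Weighted total:
  Technical merit 80 × 0.1 = 8
  Execution 61.5 × 0.11 = 6.765
  Creativity 100 × 0.13 = 13
  Craftsmanship 90 × 0.06 = 5.4
  Use of theme 93 × 0.3 = 27.9
  Presentation 92.1875 × 0.3 = 27.65625
Sum = 88.72125
Bonus points: 88.72125 + 3 = 91.72125
91.72125 is ≥ 66.5 and < 92 → Silver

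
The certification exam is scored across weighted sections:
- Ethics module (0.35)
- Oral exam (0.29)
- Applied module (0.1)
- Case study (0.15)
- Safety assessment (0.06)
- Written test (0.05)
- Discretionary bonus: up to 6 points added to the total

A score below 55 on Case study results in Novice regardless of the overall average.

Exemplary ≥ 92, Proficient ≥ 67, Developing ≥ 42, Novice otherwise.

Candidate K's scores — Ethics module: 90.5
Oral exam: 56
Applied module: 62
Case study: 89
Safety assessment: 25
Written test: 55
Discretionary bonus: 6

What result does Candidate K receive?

Case study score 89 ≥ 55: minimum met.
Weighted total:
  Ethics module 90.5 × 0.35 = 31.675
  Oral exam 56 × 0.29 = 16.24
  Applied module 62 × 0.1 = 6.2
  Case study 89 × 0.15 = 13.35
  Safety assessment 25 × 0.06 = 1.5
  Written test 55 × 0.05 = 2.75
Sum = 71.715
Discretionary bonus: 71.715 + 6 = 77.715
77.715 is ≥ 67 and < 92 → Proficient

Proficient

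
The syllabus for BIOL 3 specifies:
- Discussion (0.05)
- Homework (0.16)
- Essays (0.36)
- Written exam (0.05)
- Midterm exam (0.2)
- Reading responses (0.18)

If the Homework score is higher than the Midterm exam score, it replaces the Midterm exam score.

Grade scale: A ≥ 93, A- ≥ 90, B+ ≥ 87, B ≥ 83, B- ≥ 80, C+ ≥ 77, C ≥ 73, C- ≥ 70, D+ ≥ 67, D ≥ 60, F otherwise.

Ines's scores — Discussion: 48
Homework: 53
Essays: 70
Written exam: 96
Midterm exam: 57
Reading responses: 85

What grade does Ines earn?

Homework (53) ≤ Midterm exam (57), so Midterm exam stays at 57.
Weighted total:
  Discussion 48 × 0.05 = 2.4
  Homework 53 × 0.16 = 8.48
  Essays 70 × 0.36 = 25.2
  Written exam 96 × 0.05 = 4.8
  Midterm exam 57 × 0.2 = 11.4
  Reading responses 85 × 0.18 = 15.3
Sum = 67.58
67.58 is ≥ 67 and < 70 → D+

D+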